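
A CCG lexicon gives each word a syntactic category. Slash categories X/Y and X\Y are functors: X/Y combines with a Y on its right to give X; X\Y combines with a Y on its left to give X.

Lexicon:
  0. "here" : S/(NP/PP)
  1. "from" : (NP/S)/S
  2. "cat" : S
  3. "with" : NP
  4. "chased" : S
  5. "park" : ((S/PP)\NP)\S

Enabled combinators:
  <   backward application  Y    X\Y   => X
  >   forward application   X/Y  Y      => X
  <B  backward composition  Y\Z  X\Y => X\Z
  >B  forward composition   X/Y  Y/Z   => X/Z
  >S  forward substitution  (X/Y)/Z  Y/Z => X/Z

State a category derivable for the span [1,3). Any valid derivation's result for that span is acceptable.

NP/S

[0,6] S   >
  [0,1] "here" : S/(NP/PP)
  [1,6] NP/PP   >B
    [1,3] NP/S   >
      [1,2] "from" : (NP/S)/S
      [2,3] "cat" : S
    [3,6] S/PP   <
      [3,4] "with" : NP
      [4,6] (S/PP)\NP   <
        [4,5] "chased" : S
        [5,6] "park" : ((S/PP)\NP)\S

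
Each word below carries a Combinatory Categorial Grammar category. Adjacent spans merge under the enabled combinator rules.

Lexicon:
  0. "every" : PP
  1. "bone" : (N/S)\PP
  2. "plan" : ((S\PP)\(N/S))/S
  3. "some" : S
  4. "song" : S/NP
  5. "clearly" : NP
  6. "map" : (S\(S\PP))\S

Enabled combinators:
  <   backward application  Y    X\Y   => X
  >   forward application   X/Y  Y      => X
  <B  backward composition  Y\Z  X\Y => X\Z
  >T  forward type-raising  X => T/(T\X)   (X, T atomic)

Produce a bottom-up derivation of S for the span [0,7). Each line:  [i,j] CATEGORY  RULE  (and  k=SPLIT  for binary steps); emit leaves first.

[0,7] S   <
  [0,4] S\PP   <
    [0,2] N/S   <
      [0,1] "every" : PP
      [1,2] "bone" : (N/S)\PP
    [2,4] (S\PP)\(N/S)   >
      [2,3] "plan" : ((S\PP)\(N/S))/S
      [3,4] "some" : S
  [4,7] S\(S\PP)   <
    [4,6] S   >
      [4,5] "song" : S/NP
      [5,6] "clearly" : NP
    [6,7] "map" : (S\(S\PP))\S

[0,1] PP  lex  "every"
[1,2] (N/S)\PP  lex  "bone"
[0,2] N/S  <  k=1
[2,3] ((S\PP)\(N/S))/S  lex  "plan"
[3,4] S  lex  "some"
[2,4] (S\PP)\(N/S)  >  k=3
[0,4] S\PP  <  k=2
[4,5] S/NP  lex  "song"
[5,6] NP  lex  "clearly"
[4,6] S  >  k=5
[6,7] (S\(S\PP))\S  lex  "map"
[4,7] S\(S\PP)  <  k=6
[0,7] S  <  k=4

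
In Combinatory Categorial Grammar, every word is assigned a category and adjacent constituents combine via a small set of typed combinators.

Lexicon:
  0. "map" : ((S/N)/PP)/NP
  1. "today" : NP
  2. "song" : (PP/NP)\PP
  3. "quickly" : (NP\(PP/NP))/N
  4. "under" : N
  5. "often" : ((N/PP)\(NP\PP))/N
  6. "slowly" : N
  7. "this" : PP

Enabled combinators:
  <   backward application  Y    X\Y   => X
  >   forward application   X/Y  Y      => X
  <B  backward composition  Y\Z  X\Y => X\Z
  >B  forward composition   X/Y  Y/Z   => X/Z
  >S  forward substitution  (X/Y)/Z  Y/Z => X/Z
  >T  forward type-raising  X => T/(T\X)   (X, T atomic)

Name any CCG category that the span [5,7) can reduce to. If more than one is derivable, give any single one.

[0,8] S   >
  [0,7] S/PP   >S
    [0,2] (S/N)/PP   >
      [0,1] "map" : ((S/N)/PP)/NP
      [1,2] "today" : NP
    [2,7] N/PP   <
      [2,5] NP\PP   <B
        [2,3] "song" : (PP/NP)\PP
        [3,5] NP\(PP/NP)   >
          [3,4] "quickly" : (NP\(PP/NP))/N
          [4,5] "under" : N
      [5,7] (N/PP)\(NP\PP)   >
        [5,6] "often" : ((N/PP)\(NP\PP))/N
        [6,7] "slowly" : N
  [7,8] "this" : PP

(N/PP)\(NP\PP)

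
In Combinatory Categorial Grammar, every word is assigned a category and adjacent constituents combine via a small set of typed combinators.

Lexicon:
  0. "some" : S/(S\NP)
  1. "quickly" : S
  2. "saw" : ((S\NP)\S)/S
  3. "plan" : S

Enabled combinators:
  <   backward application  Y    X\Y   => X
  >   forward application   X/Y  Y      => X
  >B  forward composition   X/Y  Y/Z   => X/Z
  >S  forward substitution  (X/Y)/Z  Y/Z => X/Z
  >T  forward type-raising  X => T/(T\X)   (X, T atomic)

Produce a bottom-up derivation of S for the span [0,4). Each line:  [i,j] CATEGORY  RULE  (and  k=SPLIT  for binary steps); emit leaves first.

[0,4] S   >
  [0,1] "some" : S/(S\NP)
  [1,4] S\NP   <
    [1,2] "quickly" : S
    [2,4] (S\NP)\S   >
      [2,3] "saw" : ((S\NP)\S)/S
      [3,4] "plan" : S

[0,1] S/(S\NP)  lex  "some"
[1,2] S  lex  "quickly"
[2,3] ((S\NP)\S)/S  lex  "saw"
[3,4] S  lex  "plan"
[2,4] (S\NP)\S  >  k=3
[1,4] S\NP  <  k=2
[0,4] S  >  k=1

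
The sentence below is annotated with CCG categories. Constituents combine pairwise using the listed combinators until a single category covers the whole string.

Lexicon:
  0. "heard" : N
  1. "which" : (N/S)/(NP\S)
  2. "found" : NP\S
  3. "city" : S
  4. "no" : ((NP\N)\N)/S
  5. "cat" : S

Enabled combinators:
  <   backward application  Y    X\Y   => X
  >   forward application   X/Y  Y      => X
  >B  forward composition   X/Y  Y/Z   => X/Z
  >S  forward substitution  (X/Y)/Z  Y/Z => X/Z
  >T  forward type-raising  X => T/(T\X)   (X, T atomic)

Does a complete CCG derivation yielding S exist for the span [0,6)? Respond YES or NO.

N (N/S)/(NP\S) NP\S S ((NP\N)\N)/S S
CKY chart[0,6] = {N/(N\NP), NP, NP/(NP\NP), PP/(PP\NP), S/(S\NP)}; S ∉ chart

NO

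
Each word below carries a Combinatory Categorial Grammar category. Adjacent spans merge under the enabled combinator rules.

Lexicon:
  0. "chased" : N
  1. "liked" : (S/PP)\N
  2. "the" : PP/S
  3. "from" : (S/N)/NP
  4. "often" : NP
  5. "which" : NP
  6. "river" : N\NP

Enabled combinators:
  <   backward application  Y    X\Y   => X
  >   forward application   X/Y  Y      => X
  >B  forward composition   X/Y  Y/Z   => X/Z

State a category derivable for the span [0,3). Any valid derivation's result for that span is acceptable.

S/S

[0,7] S   >
  [0,5] S/N   >B
    [0,3] S/S   >B
      [0,2] S/PP   <
        [0,1] "chased" : N
        [1,2] "liked" : (S/PP)\N
      [2,3] "the" : PP/S
    [3,5] S/N   >
      [3,4] "from" : (S/N)/NP
      [4,5] "often" : NP
  [5,7] N   <
    [5,6] "which" : NP
    [6,7] "river" : N\NP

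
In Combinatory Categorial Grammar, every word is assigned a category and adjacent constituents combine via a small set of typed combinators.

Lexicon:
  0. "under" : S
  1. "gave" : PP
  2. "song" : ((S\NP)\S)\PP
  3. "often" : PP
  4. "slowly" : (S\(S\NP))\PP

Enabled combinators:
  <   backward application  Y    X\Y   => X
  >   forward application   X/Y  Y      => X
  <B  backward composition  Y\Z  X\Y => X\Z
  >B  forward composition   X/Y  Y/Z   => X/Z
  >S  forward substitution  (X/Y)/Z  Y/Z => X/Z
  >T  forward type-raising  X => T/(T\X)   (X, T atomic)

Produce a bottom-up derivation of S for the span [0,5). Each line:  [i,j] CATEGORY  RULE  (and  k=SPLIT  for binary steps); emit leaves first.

[0,1] S  lex  "under"
[1,2] PP  lex  "gave"
[2,3] ((S\NP)\S)\PP  lex  "song"
[1,3] (S\NP)\S  <  k=2
[0,3] S\NP  <  k=1
[3,4] PP  lex  "often"
[4,5] (S\(S\NP))\PP  lex  "slowly"
[3,5] S\(S\NP)  <  k=4
[0,5] S  <  k=3

[0,5] S   <
  [0,3] S\NP   <
    [0,1] "under" : S
    [1,3] (S\NP)\S   <
      [1,2] "gave" : PP
      [2,3] "song" : ((S\NP)\S)\PP
  [3,5] S\(S\NP)   <
    [3,4] "often" : PP
    [4,5] "slowly" : (S\(S\NP))\PP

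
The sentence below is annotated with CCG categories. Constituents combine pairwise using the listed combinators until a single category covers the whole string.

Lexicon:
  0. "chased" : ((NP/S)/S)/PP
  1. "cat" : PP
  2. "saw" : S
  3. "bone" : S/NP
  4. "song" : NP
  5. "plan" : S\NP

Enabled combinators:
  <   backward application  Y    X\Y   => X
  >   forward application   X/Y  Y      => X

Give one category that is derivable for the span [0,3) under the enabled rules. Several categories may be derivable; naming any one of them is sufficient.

[0,6] S   <
  [0,5] NP   >
    [0,3] NP/S   >
      [0,2] (NP/S)/S   >
        [0,1] "chased" : ((NP/S)/S)/PP
        [1,2] "cat" : PP
      [2,3] "saw" : S
    [3,5] S   >
      [3,4] "bone" : S/NP
      [4,5] "song" : NP
  [5,6] "plan" : S\NP

NP/S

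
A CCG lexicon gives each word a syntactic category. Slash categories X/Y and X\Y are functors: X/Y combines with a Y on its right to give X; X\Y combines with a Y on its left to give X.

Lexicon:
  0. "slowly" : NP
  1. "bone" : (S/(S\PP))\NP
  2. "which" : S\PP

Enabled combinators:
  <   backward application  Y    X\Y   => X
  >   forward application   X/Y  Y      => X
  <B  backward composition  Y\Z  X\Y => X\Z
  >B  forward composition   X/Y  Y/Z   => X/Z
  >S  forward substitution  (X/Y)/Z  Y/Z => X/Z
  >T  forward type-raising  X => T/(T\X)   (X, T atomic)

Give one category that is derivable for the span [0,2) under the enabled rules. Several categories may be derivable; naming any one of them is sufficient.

[0,3] S   >
  [0,2] S/(S\PP)   <
    [0,1] "slowly" : NP
    [1,2] "bone" : (S/(S\PP))\NP
  [2,3] "which" : S\PP

S/(S\PP)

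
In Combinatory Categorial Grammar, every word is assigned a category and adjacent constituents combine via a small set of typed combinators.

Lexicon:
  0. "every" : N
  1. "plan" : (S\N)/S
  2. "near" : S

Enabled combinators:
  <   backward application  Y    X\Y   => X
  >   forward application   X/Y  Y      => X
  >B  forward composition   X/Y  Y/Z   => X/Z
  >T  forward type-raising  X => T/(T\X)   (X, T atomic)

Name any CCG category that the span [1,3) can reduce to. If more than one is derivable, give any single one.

[0,3] S   >
  [0,1] S/(S\N)   >T
    [0,1] "every" : N
  [1,3] S\N   >
    [1,2] "plan" : (S\N)/S
    [2,3] "near" : S

S\N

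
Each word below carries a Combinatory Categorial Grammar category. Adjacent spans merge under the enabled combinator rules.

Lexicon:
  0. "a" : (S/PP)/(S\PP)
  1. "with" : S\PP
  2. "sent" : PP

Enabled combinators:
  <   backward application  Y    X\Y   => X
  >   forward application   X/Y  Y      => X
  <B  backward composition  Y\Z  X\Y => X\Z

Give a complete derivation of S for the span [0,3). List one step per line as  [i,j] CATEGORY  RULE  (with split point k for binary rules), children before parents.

[0,3] S   >
  [0,2] S/PP   >
    [0,1] "a" : (S/PP)/(S\PP)
    [1,2] "with" : S\PP
  [2,3] "sent" : PP

[0,1] (S/PP)/(S\PP)  lex  "a"
[1,2] S\PP  lex  "with"
[0,2] S/PP  >  k=1
[2,3] PP  lex  "sent"
[0,3] S  >  k=2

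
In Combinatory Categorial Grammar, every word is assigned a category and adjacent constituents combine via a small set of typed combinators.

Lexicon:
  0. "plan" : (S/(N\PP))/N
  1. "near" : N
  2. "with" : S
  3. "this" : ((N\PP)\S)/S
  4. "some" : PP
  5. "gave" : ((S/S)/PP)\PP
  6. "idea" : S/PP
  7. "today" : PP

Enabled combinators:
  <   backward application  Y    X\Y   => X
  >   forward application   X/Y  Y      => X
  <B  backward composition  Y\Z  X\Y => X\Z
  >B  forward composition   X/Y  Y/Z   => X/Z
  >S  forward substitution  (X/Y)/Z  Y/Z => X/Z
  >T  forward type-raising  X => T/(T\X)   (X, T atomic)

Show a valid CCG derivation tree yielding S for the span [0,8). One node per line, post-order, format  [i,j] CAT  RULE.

[0,8] S   >
  [0,2] S/(N\PP)   >
    [0,1] "plan" : (S/(N\PP))/N
    [1,2] "near" : N
  [2,8] N\PP   <
    [2,3] "with" : S
    [3,8] (N\PP)\S   >
      [3,4] "this" : ((N\PP)\S)/S
      [4,8] S   >
        [4,7] S/PP   >S
          [4,6] (S/S)/PP   <
            [4,5] "some" : PP
            [5,6] "gave" : ((S/S)/PP)\PP
          [6,7] "idea" : S/PP
        [7,8] "today" : PP

[0,1] (S/(N\PP))/N  lex  "plan"
[1,2] N  lex  "near"
[0,2] S/(N\PP)  >  k=1
[2,3] S  lex  "with"
[3,4] ((N\PP)\S)/S  lex  "this"
[4,5] PP  lex  "some"
[5,6] ((S/S)/PP)\PP  lex  "gave"
[4,6] (S/S)/PP  <  k=5
[6,7] S/PP  lex  "idea"
[4,7] S/PP  >S  k=6
[7,8] PP  lex  "today"
[4,8] S  >  k=7
[3,8] (N\PP)\S  >  k=4
[2,8] N\PP  <  k=3
[0,8] S  >  k=2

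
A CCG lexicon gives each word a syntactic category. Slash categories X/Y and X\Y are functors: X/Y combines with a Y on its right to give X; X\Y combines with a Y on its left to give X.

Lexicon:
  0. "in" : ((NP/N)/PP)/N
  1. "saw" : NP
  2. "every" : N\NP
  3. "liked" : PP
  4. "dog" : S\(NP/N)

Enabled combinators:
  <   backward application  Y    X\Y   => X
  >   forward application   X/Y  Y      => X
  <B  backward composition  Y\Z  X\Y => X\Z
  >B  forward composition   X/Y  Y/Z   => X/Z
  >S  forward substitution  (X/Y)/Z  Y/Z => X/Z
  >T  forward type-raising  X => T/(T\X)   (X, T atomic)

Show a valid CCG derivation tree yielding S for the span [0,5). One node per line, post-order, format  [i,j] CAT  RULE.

[0,1] ((NP/N)/PP)/N  lex  "in"
[1,2] NP  lex  "saw"
[2,3] N\NP  lex  "every"
[1,3] N  <  k=2
[0,3] (NP/N)/PP  >  k=1
[3,4] PP  lex  "liked"
[0,4] NP/N  >  k=3
[4,5] S\(NP/N)  lex  "dog"
[0,5] S  <  k=4

[0,5] S   <
  [0,4] NP/N   >
    [0,3] (NP/N)/PP   >
      [0,1] "in" : ((NP/N)/PP)/N
      [1,3] N   <
        [1,2] "saw" : NP
        [2,3] "every" : N\NP
    [3,4] "liked" : PP
  [4,5] "dog" : S\(NP/N)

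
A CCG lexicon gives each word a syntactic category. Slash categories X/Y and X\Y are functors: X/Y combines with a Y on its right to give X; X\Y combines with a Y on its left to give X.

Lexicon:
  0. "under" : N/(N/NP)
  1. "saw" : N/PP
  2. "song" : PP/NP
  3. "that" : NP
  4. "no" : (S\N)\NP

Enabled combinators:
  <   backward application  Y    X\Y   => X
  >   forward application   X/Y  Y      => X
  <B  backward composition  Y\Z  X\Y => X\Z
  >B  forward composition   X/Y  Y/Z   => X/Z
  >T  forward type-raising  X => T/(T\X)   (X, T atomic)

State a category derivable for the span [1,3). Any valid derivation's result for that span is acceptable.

N/NP

[0,5] S   <
  [0,3] N   >
    [0,1] "under" : N/(N/NP)
    [1,3] N/NP   >B
      [1,2] "saw" : N/PP
      [2,3] "song" : PP/NP
  [3,5] S\N   <
    [3,4] "that" : NP
    [4,5] "no" : (S\N)\NP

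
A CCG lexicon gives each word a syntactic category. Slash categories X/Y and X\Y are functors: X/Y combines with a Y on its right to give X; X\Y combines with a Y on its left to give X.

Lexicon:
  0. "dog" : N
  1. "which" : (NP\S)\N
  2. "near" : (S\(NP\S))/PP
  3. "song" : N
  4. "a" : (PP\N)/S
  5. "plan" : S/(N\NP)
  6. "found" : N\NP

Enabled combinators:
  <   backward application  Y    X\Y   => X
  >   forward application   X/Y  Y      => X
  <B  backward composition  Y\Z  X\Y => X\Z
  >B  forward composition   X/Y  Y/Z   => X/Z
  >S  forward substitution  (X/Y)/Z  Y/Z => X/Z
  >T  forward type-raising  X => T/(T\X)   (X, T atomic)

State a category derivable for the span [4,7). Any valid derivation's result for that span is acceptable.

[0,7] S   <
  [0,2] NP\S   <
    [0,1] "dog" : N
    [1,2] "which" : (NP\S)\N
  [2,7] S\(NP\S)   >
    [2,3] "near" : (S\(NP\S))/PP
    [3,7] PP   >
      [3,4] PP/(PP\N)   >T
        [3,4] "song" : N
      [4,7] PP\N   >
        [4,5] "a" : (PP\N)/S
        [5,7] S   >
          [5,6] "plan" : S/(N\NP)
          [6,7] "found" : N\NP

PP\N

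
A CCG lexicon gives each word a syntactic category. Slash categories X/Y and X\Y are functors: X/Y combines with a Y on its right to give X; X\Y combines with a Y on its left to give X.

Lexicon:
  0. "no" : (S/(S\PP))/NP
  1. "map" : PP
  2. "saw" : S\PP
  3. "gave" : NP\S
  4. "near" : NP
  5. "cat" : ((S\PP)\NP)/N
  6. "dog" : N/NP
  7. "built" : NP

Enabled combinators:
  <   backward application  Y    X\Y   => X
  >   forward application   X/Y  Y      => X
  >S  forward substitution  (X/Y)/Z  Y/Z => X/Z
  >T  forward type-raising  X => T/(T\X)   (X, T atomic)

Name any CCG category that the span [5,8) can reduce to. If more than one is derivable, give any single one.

[0,8] S   >
  [0,4] S/(S\PP)   >
    [0,1] "no" : (S/(S\PP))/NP
    [1,4] NP   <
      [1,3] S   <
        [1,2] "map" : PP
        [2,3] "saw" : S\PP
      [3,4] "gave" : NP\S
  [4,8] S\PP   <
    [4,5] "near" : NP
    [5,8] (S\PP)\NP   >
      [5,6] "cat" : ((S\PP)\NP)/N
      [6,8] N   >
        [6,7] "dog" : N/NP
        [7,8] "built" : NP

(S\PP)\NP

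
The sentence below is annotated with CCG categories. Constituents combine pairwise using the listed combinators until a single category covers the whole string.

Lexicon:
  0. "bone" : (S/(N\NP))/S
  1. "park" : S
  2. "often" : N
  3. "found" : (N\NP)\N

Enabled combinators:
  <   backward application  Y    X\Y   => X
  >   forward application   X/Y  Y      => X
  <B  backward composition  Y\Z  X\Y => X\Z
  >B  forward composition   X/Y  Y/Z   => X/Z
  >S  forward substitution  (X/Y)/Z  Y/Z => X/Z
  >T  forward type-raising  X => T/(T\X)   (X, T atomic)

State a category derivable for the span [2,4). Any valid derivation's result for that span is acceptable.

[0,4] S   >
  [0,2] S/(N\NP)   >
    [0,1] "bone" : (S/(N\NP))/S
    [1,2] "park" : S
  [2,4] N\NP   <
    [2,3] "often" : N
    [3,4] "found" : (N\NP)\N

N\NP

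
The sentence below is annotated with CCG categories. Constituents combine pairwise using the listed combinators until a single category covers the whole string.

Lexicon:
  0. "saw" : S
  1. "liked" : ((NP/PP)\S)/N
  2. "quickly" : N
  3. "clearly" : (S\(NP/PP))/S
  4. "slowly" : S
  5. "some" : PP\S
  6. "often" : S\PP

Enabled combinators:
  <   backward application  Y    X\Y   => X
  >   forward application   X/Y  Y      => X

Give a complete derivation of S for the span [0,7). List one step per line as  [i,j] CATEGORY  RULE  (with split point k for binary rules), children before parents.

[0,1] S  lex  "saw"
[1,2] ((NP/PP)\S)/N  lex  "liked"
[2,3] N  lex  "quickly"
[1,3] (NP/PP)\S  >  k=2
[0,3] NP/PP  <  k=1
[3,4] (S\(NP/PP))/S  lex  "clearly"
[4,5] S  lex  "slowly"
[5,6] PP\S  lex  "some"
[4,6] PP  <  k=5
[6,7] S\PP  lex  "often"
[4,7] S  <  k=6
[3,7] S\(NP/PP)  >  k=4
[0,7] S  <  k=3

[0,7] S   <
  [0,3] NP/PP   <
    [0,1] "saw" : S
    [1,3] (NP/PP)\S   >
      [1,2] "liked" : ((NP/PP)\S)/N
      [2,3] "quickly" : N
  [3,7] S\(NP/PP)   >
    [3,4] "clearly" : (S\(NP/PP))/S
    [4,7] S   <
      [4,6] PP   <
        [4,5] "slowly" : S
        [5,6] "some" : PP\S
      [6,7] "often" : S\PP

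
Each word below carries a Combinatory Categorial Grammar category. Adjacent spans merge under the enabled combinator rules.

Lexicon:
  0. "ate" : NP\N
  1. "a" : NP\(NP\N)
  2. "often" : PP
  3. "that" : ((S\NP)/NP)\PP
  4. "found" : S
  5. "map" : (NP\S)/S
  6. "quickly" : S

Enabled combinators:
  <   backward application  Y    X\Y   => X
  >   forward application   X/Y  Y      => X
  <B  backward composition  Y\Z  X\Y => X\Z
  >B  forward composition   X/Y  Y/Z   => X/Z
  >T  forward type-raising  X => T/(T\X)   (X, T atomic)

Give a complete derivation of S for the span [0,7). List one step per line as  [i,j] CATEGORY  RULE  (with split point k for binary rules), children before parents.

[0,1] NP\N  lex  "ate"
[1,2] NP\(NP\N)  lex  "a"
[0,2] NP  <  k=1
[2,3] PP  lex  "often"
[3,4] ((S\NP)/NP)\PP  lex  "that"
[2,4] (S\NP)/NP  <  k=3
[4,5] S  lex  "found"
[5,6] (NP\S)/S  lex  "map"
[6,7] S  lex  "quickly"
[5,7] NP\S  >  k=6
[4,7] NP  <  k=5
[2,7] S\NP  >  k=4
[0,7] S  <  k=2

[0,7] S   <
  [0,2] NP   <
    [0,1] "ate" : NP\N
    [1,2] "a" : NP\(NP\N)
  [2,7] S\NP   >
    [2,4] (S\NP)/NP   <
      [2,3] "often" : PP
      [3,4] "that" : ((S\NP)/NP)\PP
    [4,7] NP   <
      [4,5] "found" : S
      [5,7] NP\S   >
        [5,6] "map" : (NP\S)/S
        [6,7] "quickly" : S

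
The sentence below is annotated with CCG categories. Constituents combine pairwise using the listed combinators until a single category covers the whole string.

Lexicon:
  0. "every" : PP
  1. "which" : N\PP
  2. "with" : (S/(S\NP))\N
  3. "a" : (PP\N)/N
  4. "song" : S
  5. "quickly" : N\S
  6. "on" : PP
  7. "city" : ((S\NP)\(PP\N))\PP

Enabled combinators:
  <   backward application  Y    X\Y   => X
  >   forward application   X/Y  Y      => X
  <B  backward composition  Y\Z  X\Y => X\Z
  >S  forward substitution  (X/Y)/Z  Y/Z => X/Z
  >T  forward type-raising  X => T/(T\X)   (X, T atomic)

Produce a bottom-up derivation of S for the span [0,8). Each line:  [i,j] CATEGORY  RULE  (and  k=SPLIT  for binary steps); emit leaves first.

[0,1] PP  lex  "every"
[0,1] N/(N\PP)  >T
[1,2] N\PP  lex  "which"
[0,2] N  >  k=1
[2,3] (S/(S\NP))\N  lex  "with"
[0,3] S/(S\NP)  <  k=2
[3,4] (PP\N)/N  lex  "a"
[4,5] S  lex  "song"
[4,5] N/(N\S)  >T
[5,6] N\S  lex  "quickly"
[4,6] N  >  k=5
[3,6] PP\N  >  k=4
[6,7] PP  lex  "on"
[7,8] ((S\NP)\(PP\N))\PP  lex  "city"
[6,8] (S\NP)\(PP\N)  <  k=7
[3,8] S\NP  <  k=6
[0,8] S  >  k=3

[0,8] S   >
  [0,3] S/(S\NP)   <
    [0,2] N   >
      [0,1] N/(N\PP)   >T
        [0,1] "every" : PP
      [1,2] "which" : N\PP
    [2,3] "with" : (S/(S\NP))\N
  [3,8] S\NP   <
    [3,6] PP\N   >
      [3,4] "a" : (PP\N)/N
      [4,6] N   >
        [4,5] N/(N\S)   >T
          [4,5] "song" : S
        [5,6] "quickly" : N\S
    [6,8] (S\NP)\(PP\N)   <
      [6,7] "on" : PP
      [7,8] "city" : ((S\NP)\(PP\N))\PP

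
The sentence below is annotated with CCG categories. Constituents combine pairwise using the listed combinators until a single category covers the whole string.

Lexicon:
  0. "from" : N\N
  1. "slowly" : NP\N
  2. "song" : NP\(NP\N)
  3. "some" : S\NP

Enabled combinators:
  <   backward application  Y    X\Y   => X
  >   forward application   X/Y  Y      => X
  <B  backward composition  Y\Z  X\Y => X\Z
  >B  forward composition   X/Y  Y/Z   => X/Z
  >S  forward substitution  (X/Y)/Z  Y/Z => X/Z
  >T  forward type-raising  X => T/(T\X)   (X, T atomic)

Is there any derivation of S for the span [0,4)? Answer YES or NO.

[0,4] S   <
  [0,3] NP   <
    [0,2] NP\N   <B
      [0,1] "from" : N\N
      [1,2] "slowly" : NP\N
    [2,3] "song" : NP\(NP\N)
  [3,4] "some" : S\NP

YES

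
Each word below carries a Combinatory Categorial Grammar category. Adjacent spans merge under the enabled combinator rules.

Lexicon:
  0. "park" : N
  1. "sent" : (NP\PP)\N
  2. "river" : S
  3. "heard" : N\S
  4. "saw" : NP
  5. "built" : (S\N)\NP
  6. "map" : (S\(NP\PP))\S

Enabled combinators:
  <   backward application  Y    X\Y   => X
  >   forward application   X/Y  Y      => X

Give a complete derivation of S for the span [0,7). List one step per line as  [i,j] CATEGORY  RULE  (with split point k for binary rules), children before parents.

[0,1] N  lex  "park"
[1,2] (NP\PP)\N  lex  "sent"
[0,2] NP\PP  <  k=1
[2,3] S  lex  "river"
[3,4] N\S  lex  "heard"
[2,4] N  <  k=3
[4,5] NP  lex  "saw"
[5,6] (S\N)\NP  lex  "built"
[4,6] S\N  <  k=5
[2,6] S  <  k=4
[6,7] (S\(NP\PP))\S  lex  "map"
[2,7] S\(NP\PP)  <  k=6
[0,7] S  <  k=2

[0,7] S   <
  [0,2] NP\PP   <
    [0,1] "park" : N
    [1,2] "sent" : (NP\PP)\N
  [2,7] S\(NP\PP)   <
    [2,6] S   <
      [2,4] N   <
        [2,3] "river" : S
        [3,4] "heard" : N\S
      [4,6] S\N   <
        [4,5] "saw" : NP
        [5,6] "built" : (S\N)\NP
    [6,7] "map" : (S\(NP\PP))\S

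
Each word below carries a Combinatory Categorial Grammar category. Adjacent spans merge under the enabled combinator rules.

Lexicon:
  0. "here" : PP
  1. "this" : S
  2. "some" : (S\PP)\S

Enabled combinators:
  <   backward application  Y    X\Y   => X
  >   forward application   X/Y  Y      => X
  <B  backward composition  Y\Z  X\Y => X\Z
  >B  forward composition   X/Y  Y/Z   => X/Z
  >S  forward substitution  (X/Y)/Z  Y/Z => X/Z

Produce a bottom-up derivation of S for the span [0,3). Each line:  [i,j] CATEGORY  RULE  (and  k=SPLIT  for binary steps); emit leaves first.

[0,1] PP  lex  "here"
[1,2] S  lex  "this"
[2,3] (S\PP)\S  lex  "some"
[1,3] S\PP  <  k=2
[0,3] S  <  k=1

[0,3] S   <
  [0,1] "here" : PP
  [1,3] S\PP   <
    [1,2] "this" : S
    [2,3] "some" : (S\PP)\S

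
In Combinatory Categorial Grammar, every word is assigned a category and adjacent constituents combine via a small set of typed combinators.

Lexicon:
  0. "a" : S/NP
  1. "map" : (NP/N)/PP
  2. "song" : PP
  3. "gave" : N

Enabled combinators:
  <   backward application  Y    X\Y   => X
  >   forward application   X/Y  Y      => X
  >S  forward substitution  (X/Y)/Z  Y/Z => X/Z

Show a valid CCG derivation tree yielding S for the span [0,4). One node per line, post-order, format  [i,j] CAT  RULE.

[0,4] S   >
  [0,1] "a" : S/NP
  [1,4] NP   >
    [1,3] NP/N   >
      [1,2] "map" : (NP/N)/PP
      [2,3] "song" : PP
    [3,4] "gave" : N

[0,1] S/NP  lex  "a"
[1,2] (NP/N)/PP  lex  "map"
[2,3] PP  lex  "song"
[1,3] NP/N  >  k=2
[3,4] N  lex  "gave"
[1,4] NP  >  k=3
[0,4] S  >  k=1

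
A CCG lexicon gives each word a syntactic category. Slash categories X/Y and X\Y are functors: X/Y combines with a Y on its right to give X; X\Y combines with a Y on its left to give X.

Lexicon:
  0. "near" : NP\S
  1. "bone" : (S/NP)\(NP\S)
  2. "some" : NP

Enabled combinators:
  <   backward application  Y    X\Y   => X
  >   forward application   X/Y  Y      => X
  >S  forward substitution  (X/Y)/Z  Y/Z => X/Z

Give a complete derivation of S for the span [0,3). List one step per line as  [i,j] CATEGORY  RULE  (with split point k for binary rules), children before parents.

[0,1] NP\S  lex  "near"
[1,2] (S/NP)\(NP\S)  lex  "bone"
[0,2] S/NP  <  k=1
[2,3] NP  lex  "some"
[0,3] S  >  k=2

[0,3] S   >
  [0,2] S/NP   <
    [0,1] "near" : NP\S
    [1,2] "bone" : (S/NP)\(NP\S)
  [2,3] "some" : NP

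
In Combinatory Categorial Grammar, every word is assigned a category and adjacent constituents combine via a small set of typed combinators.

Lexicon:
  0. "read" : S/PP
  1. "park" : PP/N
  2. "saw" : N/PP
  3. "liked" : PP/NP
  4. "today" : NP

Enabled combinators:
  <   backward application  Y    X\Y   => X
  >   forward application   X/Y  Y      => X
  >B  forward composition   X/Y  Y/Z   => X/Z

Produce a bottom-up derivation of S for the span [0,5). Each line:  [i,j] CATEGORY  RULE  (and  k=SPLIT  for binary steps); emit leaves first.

[0,1] S/PP  lex  "read"
[1,2] PP/N  lex  "park"
[0,2] S/N  >B  k=1
[2,3] N/PP  lex  "saw"
[3,4] PP/NP  lex  "liked"
[4,5] NP  lex  "today"
[3,5] PP  >  k=4
[2,5] N  >  k=3
[0,5] S  >  k=2

[0,5] S   >
  [0,2] S/N   >B
    [0,1] "read" : S/PP
    [1,2] "park" : PP/N
  [2,5] N   >
    [2,3] "saw" : N/PP
    [3,5] PP   >
      [3,4] "liked" : PP/NP
      [4,5] "today" : NP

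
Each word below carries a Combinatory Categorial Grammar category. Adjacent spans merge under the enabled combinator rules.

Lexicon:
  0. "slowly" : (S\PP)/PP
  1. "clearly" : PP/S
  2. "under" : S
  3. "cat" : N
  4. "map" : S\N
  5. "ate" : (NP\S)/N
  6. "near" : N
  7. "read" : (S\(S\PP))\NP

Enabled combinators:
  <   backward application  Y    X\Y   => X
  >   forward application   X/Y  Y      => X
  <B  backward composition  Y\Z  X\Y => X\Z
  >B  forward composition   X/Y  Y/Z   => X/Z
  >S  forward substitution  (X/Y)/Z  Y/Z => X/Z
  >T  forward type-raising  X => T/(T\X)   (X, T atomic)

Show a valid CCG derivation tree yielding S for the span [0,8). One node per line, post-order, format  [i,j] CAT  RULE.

[0,1] (S\PP)/PP  lex  "slowly"
[1,2] PP/S  lex  "clearly"
[2,3] S  lex  "under"
[1,3] PP  >  k=2
[0,3] S\PP  >  k=1
[3,4] N  lex  "cat"
[3,4] S/(S\N)  >T
[4,5] S\N  lex  "map"
[3,5] S  >  k=4
[5,6] (NP\S)/N  lex  "ate"
[6,7] N  lex  "near"
[5,7] NP\S  >  k=6
[3,7] NP  <  k=5
[7,8] (S\(S\PP))\NP  lex  "read"
[3,8] S\(S\PP)  <  k=7
[0,8] S  <  k=3

[0,8] S   <
  [0,3] S\PP   >
    [0,1] "slowly" : (S\PP)/PP
    [1,3] PP   >
      [1,2] "clearly" : PP/S
      [2,3] "under" : S
  [3,8] S\(S\PP)   <
    [3,7] NP   <
      [3,5] S   >
        [3,4] S/(S\N)   >T
          [3,4] "cat" : N
        [4,5] "map" : S\N
      [5,7] NP\S   >
        [5,6] "ate" : (NP\S)/N
        [6,7] "near" : N
    [7,8] "read" : (S\(S\PP))\NP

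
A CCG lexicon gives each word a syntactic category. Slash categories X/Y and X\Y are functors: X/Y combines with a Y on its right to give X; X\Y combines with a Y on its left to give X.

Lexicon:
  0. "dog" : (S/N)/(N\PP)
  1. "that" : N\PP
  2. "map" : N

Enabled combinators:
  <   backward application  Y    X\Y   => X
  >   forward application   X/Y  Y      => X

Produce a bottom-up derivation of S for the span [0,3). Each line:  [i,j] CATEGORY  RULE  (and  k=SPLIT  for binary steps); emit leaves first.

[0,1] (S/N)/(N\PP)  lex  "dog"
[1,2] N\PP  lex  "that"
[0,2] S/N  >  k=1
[2,3] N  lex  "map"
[0,3] S  >  k=2

[0,3] S   >
  [0,2] S/N   >
    [0,1] "dog" : (S/N)/(N\PP)
    [1,2] "that" : N\PP
  [2,3] "map" : N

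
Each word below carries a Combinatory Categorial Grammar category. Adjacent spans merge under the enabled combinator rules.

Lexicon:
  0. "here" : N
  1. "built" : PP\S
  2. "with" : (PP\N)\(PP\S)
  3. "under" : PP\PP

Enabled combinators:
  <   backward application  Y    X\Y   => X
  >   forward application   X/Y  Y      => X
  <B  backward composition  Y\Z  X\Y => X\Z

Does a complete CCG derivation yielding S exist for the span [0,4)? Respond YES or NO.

N PP\S (PP\N)\(PP\S) PP\PP
CKY chart[0,4] = {PP}; S ∉ chart

NO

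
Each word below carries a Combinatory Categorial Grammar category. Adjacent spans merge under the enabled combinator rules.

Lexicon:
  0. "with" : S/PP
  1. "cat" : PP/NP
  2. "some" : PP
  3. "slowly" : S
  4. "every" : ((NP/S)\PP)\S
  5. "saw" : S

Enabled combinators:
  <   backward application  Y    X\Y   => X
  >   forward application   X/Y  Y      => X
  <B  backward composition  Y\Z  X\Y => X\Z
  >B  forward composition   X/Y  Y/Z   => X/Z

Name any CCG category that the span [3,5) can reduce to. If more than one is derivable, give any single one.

[0,6] S   >
  [0,2] S/NP   >B
    [0,1] "with" : S/PP
    [1,2] "cat" : PP/NP
  [2,6] NP   >
    [2,5] NP/S   <
      [2,3] "some" : PP
      [3,5] (NP/S)\PP   <
        [3,4] "slowly" : S
        [4,5] "every" : ((NP/S)\PP)\S
    [5,6] "saw" : S

(NP/S)\PP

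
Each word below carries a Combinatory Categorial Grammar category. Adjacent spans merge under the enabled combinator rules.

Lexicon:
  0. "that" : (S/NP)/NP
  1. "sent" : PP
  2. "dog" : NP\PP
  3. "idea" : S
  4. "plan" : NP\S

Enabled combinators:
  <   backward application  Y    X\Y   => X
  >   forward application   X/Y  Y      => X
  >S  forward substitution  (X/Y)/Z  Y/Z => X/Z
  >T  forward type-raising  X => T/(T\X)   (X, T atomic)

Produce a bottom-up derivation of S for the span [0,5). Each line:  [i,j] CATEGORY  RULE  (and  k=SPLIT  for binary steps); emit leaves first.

[0,1] (S/NP)/NP  lex  "that"
[1,2] PP  lex  "sent"
[2,3] NP\PP  lex  "dog"
[1,3] NP  <  k=2
[0,3] S/NP  >  k=1
[3,4] S  lex  "idea"
[3,4] NP/(NP\S)  >T
[4,5] NP\S  lex  "plan"
[3,5] NP  >  k=4
[0,5] S  >  k=3

[0,5] S   >
  [0,3] S/NP   >
    [0,1] "that" : (S/NP)/NP
    [1,3] NP   <
      [1,2] "sent" : PP
      [2,3] "dog" : NP\PP
  [3,5] NP   >
    [3,4] NP/(NP\S)   >T
      [3,4] "idea" : S
    [4,5] "plan" : NP\S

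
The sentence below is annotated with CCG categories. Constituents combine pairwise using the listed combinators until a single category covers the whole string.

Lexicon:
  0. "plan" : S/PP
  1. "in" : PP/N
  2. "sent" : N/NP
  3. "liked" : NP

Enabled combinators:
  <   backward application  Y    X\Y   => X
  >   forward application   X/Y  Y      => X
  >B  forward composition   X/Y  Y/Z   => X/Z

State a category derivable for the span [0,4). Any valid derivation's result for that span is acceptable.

S

[0,4] S   >
  [0,2] S/N   >B
    [0,1] "plan" : S/PP
    [1,2] "in" : PP/N
  [2,4] N   >
    [2,3] "sent" : N/NP
    [3,4] "liked" : NP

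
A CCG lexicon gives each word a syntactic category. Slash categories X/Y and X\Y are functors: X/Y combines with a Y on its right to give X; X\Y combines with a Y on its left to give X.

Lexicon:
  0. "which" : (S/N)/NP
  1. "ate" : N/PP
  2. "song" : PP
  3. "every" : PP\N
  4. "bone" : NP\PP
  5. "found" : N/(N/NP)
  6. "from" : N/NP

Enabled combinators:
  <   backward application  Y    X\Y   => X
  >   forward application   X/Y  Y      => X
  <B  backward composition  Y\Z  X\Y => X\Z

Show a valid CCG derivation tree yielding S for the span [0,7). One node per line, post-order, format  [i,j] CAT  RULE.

[0,1] (S/N)/NP  lex  "which"
[1,2] N/PP  lex  "ate"
[2,3] PP  lex  "song"
[1,3] N  >  k=2
[3,4] PP\N  lex  "every"
[1,4] PP  <  k=3
[4,5] NP\PP  lex  "bone"
[1,5] NP  <  k=4
[0,5] S/N  >  k=1
[5,6] N/(N/NP)  lex  "found"
[6,7] N/NP  lex  "from"
[5,7] N  >  k=6
[0,7] S  >  k=5

[0,7] S   >
  [0,5] S/N   >
    [0,1] "which" : (S/N)/NP
    [1,5] NP   <
      [1,4] PP   <
        [1,3] N   >
          [1,2] "ate" : N/PP
          [2,3] "song" : PP
        [3,4] "every" : PP\N
      [4,5] "bone" : NP\PP
  [5,7] N   >
    [5,6] "found" : N/(N/NP)
    [6,7] "from" : N/NP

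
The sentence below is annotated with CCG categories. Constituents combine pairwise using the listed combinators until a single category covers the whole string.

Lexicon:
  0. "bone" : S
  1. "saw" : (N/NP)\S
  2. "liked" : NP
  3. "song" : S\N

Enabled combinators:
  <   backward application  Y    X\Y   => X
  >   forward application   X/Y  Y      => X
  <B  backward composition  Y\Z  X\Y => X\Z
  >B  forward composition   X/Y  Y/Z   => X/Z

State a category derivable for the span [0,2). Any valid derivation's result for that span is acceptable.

[0,4] S   <
  [0,3] N   >
    [0,2] N/NP   <
      [0,1] "bone" : S
      [1,2] "saw" : (N/NP)\S
    [2,3] "liked" : NP
  [3,4] "song" : S\N

N/NP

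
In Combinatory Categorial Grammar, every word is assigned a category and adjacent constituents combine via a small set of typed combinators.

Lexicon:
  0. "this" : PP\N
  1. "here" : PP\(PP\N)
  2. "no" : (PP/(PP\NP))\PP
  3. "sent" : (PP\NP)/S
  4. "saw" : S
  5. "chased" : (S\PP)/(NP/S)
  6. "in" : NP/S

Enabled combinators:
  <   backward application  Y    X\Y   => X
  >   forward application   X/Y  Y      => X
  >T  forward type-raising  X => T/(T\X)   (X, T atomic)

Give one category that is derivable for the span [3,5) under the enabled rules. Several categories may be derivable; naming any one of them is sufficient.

[0,7] S   <
  [0,5] PP   >
    [0,3] PP/(PP\NP)   <
      [0,2] PP   <
        [0,1] "this" : PP\N
        [1,2] "here" : PP\(PP\N)
      [2,3] "no" : (PP/(PP\NP))\PP
    [3,5] PP\NP   >
      [3,4] "sent" : (PP\NP)/S
      [4,5] "saw" : S
  [5,7] S\PP   >
    [5,6] "chased" : (S\PP)/(NP/S)
    [6,7] "in" : NP/S

PP\NP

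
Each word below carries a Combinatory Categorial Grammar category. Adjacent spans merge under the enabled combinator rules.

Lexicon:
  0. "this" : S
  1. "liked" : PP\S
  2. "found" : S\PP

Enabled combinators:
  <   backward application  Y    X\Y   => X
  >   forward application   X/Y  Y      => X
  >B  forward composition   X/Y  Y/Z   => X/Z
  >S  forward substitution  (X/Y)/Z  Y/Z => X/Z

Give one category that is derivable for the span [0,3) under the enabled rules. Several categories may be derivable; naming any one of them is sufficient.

[0,3] S   <
  [0,2] PP   <
    [0,1] "this" : S
    [1,2] "liked" : PP\S
  [2,3] "found" : S\PP

S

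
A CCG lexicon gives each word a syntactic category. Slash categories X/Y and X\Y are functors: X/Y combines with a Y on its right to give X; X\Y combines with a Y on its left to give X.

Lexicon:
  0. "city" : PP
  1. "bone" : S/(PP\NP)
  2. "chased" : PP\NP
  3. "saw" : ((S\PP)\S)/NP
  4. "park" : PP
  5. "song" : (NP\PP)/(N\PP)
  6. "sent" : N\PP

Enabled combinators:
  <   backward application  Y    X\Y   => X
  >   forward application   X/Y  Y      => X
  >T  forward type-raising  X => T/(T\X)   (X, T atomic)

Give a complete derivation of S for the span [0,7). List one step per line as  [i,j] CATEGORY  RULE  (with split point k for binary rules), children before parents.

[0,7] S   <
  [0,1] "city" : PP
  [1,7] S\PP   <
    [1,3] S   >
      [1,2] "bone" : S/(PP\NP)
      [2,3] "chased" : PP\NP
    [3,7] (S\PP)\S   >
      [3,4] "saw" : ((S\PP)\S)/NP
      [4,7] NP   >
        [4,5] NP/(NP\PP)   >T
          [4,5] "park" : PP
        [5,7] NP\PP   >
          [5,6] "song" : (NP\PP)/(N\PP)
          [6,7] "sent" : N\PP

[0,1] PP  lex  "city"
[1,2] S/(PP\NP)  lex  "bone"
[2,3] PP\NP  lex  "chased"
[1,3] S  >  k=2
[3,4] ((S\PP)\S)/NP  lex  "saw"
[4,5] PP  lex  "park"
[4,5] NP/(NP\PP)  >T
[5,6] (NP\PP)/(N\PP)  lex  "song"
[6,7] N\PP  lex  "sent"
[5,7] NP\PP  >  k=6
[4,7] NP  >  k=5
[3,7] (S\PP)\S  >  k=4
[1,7] S\PP  <  k=3
[0,7] S  <  k=1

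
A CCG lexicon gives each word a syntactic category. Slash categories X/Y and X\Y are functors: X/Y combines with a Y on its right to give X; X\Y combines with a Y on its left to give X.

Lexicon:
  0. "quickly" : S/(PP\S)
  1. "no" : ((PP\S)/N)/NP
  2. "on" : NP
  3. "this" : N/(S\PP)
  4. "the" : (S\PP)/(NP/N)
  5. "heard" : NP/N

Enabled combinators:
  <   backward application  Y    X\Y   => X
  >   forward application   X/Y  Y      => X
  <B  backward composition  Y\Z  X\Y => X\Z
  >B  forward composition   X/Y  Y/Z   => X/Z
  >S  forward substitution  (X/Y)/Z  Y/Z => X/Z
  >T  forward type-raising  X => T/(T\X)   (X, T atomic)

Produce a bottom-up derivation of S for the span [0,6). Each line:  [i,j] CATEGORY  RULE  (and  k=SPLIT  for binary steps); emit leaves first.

[0,6] S   >
  [0,1] "quickly" : S/(PP\S)
  [1,6] PP\S   >
    [1,3] (PP\S)/N   >
      [1,2] "no" : ((PP\S)/N)/NP
      [2,3] "on" : NP
    [3,6] N   >
      [3,4] "this" : N/(S\PP)
      [4,6] S\PP   >
        [4,5] "the" : (S\PP)/(NP/N)
        [5,6] "heard" : NP/N

[0,1] S/(PP\S)  lex  "quickly"
[1,2] ((PP\S)/N)/NP  lex  "no"
[2,3] NP  lex  "on"
[1,3] (PP\S)/N  >  k=2
[3,4] N/(S\PP)  lex  "this"
[4,5] (S\PP)/(NP/N)  lex  "the"
[5,6] NP/N  lex  "heard"
[4,6] S\PP  >  k=5
[3,6] N  >  k=4
[1,6] PP\S  >  k=3
[0,6] S  >  k=1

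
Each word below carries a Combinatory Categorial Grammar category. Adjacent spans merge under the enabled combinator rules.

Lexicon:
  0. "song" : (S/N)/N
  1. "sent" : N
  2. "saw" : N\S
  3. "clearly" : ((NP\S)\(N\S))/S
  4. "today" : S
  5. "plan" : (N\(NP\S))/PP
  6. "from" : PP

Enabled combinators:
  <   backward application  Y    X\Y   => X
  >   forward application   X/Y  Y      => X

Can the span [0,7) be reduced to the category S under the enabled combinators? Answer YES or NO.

YES

[0,7] S   >
  [0,2] S/N   >
    [0,1] "song" : (S/N)/N
    [1,2] "sent" : N
  [2,7] N   <
    [2,5] NP\S   <
      [2,3] "saw" : N\S
      [3,5] (NP\S)\(N\S)   >
        [3,4] "clearly" : ((NP\S)\(N\S))/S
        [4,5] "today" : S
    [5,7] N\(NP\S)   >
      [5,6] "plan" : (N\(NP\S))/PP
      [6,7] "from" : PP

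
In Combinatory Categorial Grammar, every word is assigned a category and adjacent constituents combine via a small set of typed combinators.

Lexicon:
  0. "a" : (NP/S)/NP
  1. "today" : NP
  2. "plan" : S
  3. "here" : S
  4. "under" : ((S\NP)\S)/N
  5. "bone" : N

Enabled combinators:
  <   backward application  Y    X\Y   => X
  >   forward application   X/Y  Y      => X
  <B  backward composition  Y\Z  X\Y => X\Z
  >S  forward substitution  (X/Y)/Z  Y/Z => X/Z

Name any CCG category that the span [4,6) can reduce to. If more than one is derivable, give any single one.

[0,6] S   <
  [0,3] NP   >
    [0,2] NP/S   >
      [0,1] "a" : (NP/S)/NP
      [1,2] "today" : NP
    [2,3] "plan" : S
  [3,6] S\NP   <
    [3,4] "here" : S
    [4,6] (S\NP)\S   >
      [4,5] "under" : ((S\NP)\S)/N
      [5,6] "bone" : N

(S\NP)\S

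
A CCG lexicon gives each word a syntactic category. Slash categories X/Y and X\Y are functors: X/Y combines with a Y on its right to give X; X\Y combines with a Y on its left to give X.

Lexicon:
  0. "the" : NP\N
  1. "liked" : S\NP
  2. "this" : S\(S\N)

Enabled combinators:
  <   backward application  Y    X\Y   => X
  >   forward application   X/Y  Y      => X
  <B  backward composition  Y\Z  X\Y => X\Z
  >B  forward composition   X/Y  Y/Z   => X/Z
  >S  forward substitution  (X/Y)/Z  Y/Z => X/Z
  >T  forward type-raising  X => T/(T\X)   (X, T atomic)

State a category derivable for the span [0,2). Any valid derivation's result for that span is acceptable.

S\N

[0,3] S   <
  [0,2] S\N   <B
    [0,1] "the" : NP\N
    [1,2] "liked" : S\NP
  [2,3] "this" : S\(S\N)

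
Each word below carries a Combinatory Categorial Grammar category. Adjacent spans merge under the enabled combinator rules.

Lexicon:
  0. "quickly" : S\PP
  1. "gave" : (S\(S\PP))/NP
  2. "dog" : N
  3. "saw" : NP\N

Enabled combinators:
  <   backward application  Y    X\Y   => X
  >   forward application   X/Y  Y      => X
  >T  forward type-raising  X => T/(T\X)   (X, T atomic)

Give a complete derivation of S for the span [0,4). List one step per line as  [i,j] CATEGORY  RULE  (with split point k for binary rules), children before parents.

[0,1] S\PP  lex  "quickly"
[1,2] (S\(S\PP))/NP  lex  "gave"
[2,3] N  lex  "dog"
[3,4] NP\N  lex  "saw"
[2,4] NP  <  k=3
[1,4] S\(S\PP)  >  k=2
[0,4] S  <  k=1

[0,4] S   <
  [0,1] "quickly" : S\PP
  [1,4] S\(S\PP)   >
    [1,2] "gave" : (S\(S\PP))/NP
    [2,4] NP   <
      [2,3] "dog" : N
      [3,4] "saw" : NP\N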